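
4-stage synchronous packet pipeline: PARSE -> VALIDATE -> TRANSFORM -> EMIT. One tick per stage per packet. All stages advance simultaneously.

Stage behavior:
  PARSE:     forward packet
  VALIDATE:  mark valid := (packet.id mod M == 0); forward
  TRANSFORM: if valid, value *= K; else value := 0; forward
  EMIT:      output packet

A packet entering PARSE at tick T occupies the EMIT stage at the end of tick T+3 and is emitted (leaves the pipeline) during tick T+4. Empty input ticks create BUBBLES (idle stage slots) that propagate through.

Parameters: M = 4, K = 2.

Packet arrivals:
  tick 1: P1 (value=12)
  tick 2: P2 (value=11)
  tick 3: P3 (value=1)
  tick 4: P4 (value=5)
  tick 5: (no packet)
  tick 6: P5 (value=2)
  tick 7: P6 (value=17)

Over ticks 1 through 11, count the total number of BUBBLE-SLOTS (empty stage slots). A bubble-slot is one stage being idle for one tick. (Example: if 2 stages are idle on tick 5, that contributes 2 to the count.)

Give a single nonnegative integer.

Answer: 20

Derivation:
Tick 1: [PARSE:P1(v=12,ok=F), VALIDATE:-, TRANSFORM:-, EMIT:-] out:-; bubbles=3
Tick 2: [PARSE:P2(v=11,ok=F), VALIDATE:P1(v=12,ok=F), TRANSFORM:-, EMIT:-] out:-; bubbles=2
Tick 3: [PARSE:P3(v=1,ok=F), VALIDATE:P2(v=11,ok=F), TRANSFORM:P1(v=0,ok=F), EMIT:-] out:-; bubbles=1
Tick 4: [PARSE:P4(v=5,ok=F), VALIDATE:P3(v=1,ok=F), TRANSFORM:P2(v=0,ok=F), EMIT:P1(v=0,ok=F)] out:-; bubbles=0
Tick 5: [PARSE:-, VALIDATE:P4(v=5,ok=T), TRANSFORM:P3(v=0,ok=F), EMIT:P2(v=0,ok=F)] out:P1(v=0); bubbles=1
Tick 6: [PARSE:P5(v=2,ok=F), VALIDATE:-, TRANSFORM:P4(v=10,ok=T), EMIT:P3(v=0,ok=F)] out:P2(v=0); bubbles=1
Tick 7: [PARSE:P6(v=17,ok=F), VALIDATE:P5(v=2,ok=F), TRANSFORM:-, EMIT:P4(v=10,ok=T)] out:P3(v=0); bubbles=1
Tick 8: [PARSE:-, VALIDATE:P6(v=17,ok=F), TRANSFORM:P5(v=0,ok=F), EMIT:-] out:P4(v=10); bubbles=2
Tick 9: [PARSE:-, VALIDATE:-, TRANSFORM:P6(v=0,ok=F), EMIT:P5(v=0,ok=F)] out:-; bubbles=2
Tick 10: [PARSE:-, VALIDATE:-, TRANSFORM:-, EMIT:P6(v=0,ok=F)] out:P5(v=0); bubbles=3
Tick 11: [PARSE:-, VALIDATE:-, TRANSFORM:-, EMIT:-] out:P6(v=0); bubbles=4
Total bubble-slots: 20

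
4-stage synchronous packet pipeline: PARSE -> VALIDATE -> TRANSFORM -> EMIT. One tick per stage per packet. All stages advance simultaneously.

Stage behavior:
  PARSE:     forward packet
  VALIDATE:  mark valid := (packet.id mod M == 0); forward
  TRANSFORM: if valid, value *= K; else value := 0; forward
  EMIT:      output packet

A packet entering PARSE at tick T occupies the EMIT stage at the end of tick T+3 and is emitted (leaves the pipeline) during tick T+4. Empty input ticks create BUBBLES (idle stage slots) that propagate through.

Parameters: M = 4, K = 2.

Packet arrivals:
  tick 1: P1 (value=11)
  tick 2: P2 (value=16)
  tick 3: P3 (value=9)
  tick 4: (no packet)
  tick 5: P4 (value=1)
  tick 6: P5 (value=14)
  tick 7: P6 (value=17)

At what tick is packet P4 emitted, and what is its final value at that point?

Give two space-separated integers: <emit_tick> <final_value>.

Answer: 9 2

Derivation:
Tick 1: [PARSE:P1(v=11,ok=F), VALIDATE:-, TRANSFORM:-, EMIT:-] out:-; in:P1
Tick 2: [PARSE:P2(v=16,ok=F), VALIDATE:P1(v=11,ok=F), TRANSFORM:-, EMIT:-] out:-; in:P2
Tick 3: [PARSE:P3(v=9,ok=F), VALIDATE:P2(v=16,ok=F), TRANSFORM:P1(v=0,ok=F), EMIT:-] out:-; in:P3
Tick 4: [PARSE:-, VALIDATE:P3(v=9,ok=F), TRANSFORM:P2(v=0,ok=F), EMIT:P1(v=0,ok=F)] out:-; in:-
Tick 5: [PARSE:P4(v=1,ok=F), VALIDATE:-, TRANSFORM:P3(v=0,ok=F), EMIT:P2(v=0,ok=F)] out:P1(v=0); in:P4
Tick 6: [PARSE:P5(v=14,ok=F), VALIDATE:P4(v=1,ok=T), TRANSFORM:-, EMIT:P3(v=0,ok=F)] out:P2(v=0); in:P5
Tick 7: [PARSE:P6(v=17,ok=F), VALIDATE:P5(v=14,ok=F), TRANSFORM:P4(v=2,ok=T), EMIT:-] out:P3(v=0); in:P6
Tick 8: [PARSE:-, VALIDATE:P6(v=17,ok=F), TRANSFORM:P5(v=0,ok=F), EMIT:P4(v=2,ok=T)] out:-; in:-
Tick 9: [PARSE:-, VALIDATE:-, TRANSFORM:P6(v=0,ok=F), EMIT:P5(v=0,ok=F)] out:P4(v=2); in:-
Tick 10: [PARSE:-, VALIDATE:-, TRANSFORM:-, EMIT:P6(v=0,ok=F)] out:P5(v=0); in:-
Tick 11: [PARSE:-, VALIDATE:-, TRANSFORM:-, EMIT:-] out:P6(v=0); in:-
P4: arrives tick 5, valid=True (id=4, id%4=0), emit tick 9, final value 2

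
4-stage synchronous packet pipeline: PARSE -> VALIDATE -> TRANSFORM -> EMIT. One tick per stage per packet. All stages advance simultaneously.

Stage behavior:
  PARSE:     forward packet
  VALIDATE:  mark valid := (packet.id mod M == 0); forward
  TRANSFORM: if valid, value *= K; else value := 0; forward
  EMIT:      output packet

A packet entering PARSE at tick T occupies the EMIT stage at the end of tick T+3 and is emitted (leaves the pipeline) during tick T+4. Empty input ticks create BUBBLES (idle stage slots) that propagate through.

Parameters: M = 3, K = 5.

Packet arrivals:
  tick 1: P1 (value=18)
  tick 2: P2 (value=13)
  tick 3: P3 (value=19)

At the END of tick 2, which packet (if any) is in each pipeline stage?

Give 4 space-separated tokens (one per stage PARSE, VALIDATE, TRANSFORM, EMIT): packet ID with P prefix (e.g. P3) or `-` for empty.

Tick 1: [PARSE:P1(v=18,ok=F), VALIDATE:-, TRANSFORM:-, EMIT:-] out:-; in:P1
Tick 2: [PARSE:P2(v=13,ok=F), VALIDATE:P1(v=18,ok=F), TRANSFORM:-, EMIT:-] out:-; in:P2
At end of tick 2: ['P2', 'P1', '-', '-']

Answer: P2 P1 - -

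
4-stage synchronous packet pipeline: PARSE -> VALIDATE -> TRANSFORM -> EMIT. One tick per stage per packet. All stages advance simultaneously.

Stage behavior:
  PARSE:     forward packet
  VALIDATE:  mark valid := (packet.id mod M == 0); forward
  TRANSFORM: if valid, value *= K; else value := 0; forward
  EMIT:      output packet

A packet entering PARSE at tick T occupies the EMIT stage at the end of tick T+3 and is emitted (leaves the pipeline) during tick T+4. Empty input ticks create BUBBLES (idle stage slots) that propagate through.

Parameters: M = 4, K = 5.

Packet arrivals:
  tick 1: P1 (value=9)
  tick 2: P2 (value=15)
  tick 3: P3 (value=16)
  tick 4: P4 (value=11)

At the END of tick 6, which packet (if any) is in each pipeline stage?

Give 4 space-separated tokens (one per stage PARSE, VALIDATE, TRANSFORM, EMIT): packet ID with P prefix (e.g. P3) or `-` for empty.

Answer: - - P4 P3

Derivation:
Tick 1: [PARSE:P1(v=9,ok=F), VALIDATE:-, TRANSFORM:-, EMIT:-] out:-; in:P1
Tick 2: [PARSE:P2(v=15,ok=F), VALIDATE:P1(v=9,ok=F), TRANSFORM:-, EMIT:-] out:-; in:P2
Tick 3: [PARSE:P3(v=16,ok=F), VALIDATE:P2(v=15,ok=F), TRANSFORM:P1(v=0,ok=F), EMIT:-] out:-; in:P3
Tick 4: [PARSE:P4(v=11,ok=F), VALIDATE:P3(v=16,ok=F), TRANSFORM:P2(v=0,ok=F), EMIT:P1(v=0,ok=F)] out:-; in:P4
Tick 5: [PARSE:-, VALIDATE:P4(v=11,ok=T), TRANSFORM:P3(v=0,ok=F), EMIT:P2(v=0,ok=F)] out:P1(v=0); in:-
Tick 6: [PARSE:-, VALIDATE:-, TRANSFORM:P4(v=55,ok=T), EMIT:P3(v=0,ok=F)] out:P2(v=0); in:-
At end of tick 6: ['-', '-', 'P4', 'P3']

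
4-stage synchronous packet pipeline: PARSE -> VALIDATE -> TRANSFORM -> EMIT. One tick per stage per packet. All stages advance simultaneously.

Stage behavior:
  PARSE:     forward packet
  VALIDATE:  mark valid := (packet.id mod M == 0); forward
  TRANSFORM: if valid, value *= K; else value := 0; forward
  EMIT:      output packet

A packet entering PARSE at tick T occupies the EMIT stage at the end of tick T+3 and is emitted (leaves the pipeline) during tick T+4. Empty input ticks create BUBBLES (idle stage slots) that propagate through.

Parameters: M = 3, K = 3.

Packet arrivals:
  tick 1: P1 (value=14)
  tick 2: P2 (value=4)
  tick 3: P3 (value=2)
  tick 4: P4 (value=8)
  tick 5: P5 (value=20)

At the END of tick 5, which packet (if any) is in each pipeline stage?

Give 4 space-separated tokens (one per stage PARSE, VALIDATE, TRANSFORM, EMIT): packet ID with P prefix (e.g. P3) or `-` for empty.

Answer: P5 P4 P3 P2

Derivation:
Tick 1: [PARSE:P1(v=14,ok=F), VALIDATE:-, TRANSFORM:-, EMIT:-] out:-; in:P1
Tick 2: [PARSE:P2(v=4,ok=F), VALIDATE:P1(v=14,ok=F), TRANSFORM:-, EMIT:-] out:-; in:P2
Tick 3: [PARSE:P3(v=2,ok=F), VALIDATE:P2(v=4,ok=F), TRANSFORM:P1(v=0,ok=F), EMIT:-] out:-; in:P3
Tick 4: [PARSE:P4(v=8,ok=F), VALIDATE:P3(v=2,ok=T), TRANSFORM:P2(v=0,ok=F), EMIT:P1(v=0,ok=F)] out:-; in:P4
Tick 5: [PARSE:P5(v=20,ok=F), VALIDATE:P4(v=8,ok=F), TRANSFORM:P3(v=6,ok=T), EMIT:P2(v=0,ok=F)] out:P1(v=0); in:P5
At end of tick 5: ['P5', 'P4', 'P3', 'P2']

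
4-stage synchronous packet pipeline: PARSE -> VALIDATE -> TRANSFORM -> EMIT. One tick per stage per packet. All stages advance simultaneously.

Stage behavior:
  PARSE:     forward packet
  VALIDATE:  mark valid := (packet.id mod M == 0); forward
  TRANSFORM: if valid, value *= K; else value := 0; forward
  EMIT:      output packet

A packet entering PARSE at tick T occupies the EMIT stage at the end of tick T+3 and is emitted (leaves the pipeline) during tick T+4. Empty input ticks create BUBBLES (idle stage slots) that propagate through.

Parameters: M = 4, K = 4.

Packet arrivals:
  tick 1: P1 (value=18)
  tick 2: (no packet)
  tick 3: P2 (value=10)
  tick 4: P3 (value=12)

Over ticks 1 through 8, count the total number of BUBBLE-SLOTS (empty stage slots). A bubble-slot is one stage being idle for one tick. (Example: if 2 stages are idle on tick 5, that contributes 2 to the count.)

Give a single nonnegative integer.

Tick 1: [PARSE:P1(v=18,ok=F), VALIDATE:-, TRANSFORM:-, EMIT:-] out:-; bubbles=3
Tick 2: [PARSE:-, VALIDATE:P1(v=18,ok=F), TRANSFORM:-, EMIT:-] out:-; bubbles=3
Tick 3: [PARSE:P2(v=10,ok=F), VALIDATE:-, TRANSFORM:P1(v=0,ok=F), EMIT:-] out:-; bubbles=2
Tick 4: [PARSE:P3(v=12,ok=F), VALIDATE:P2(v=10,ok=F), TRANSFORM:-, EMIT:P1(v=0,ok=F)] out:-; bubbles=1
Tick 5: [PARSE:-, VALIDATE:P3(v=12,ok=F), TRANSFORM:P2(v=0,ok=F), EMIT:-] out:P1(v=0); bubbles=2
Tick 6: [PARSE:-, VALIDATE:-, TRANSFORM:P3(v=0,ok=F), EMIT:P2(v=0,ok=F)] out:-; bubbles=2
Tick 7: [PARSE:-, VALIDATE:-, TRANSFORM:-, EMIT:P3(v=0,ok=F)] out:P2(v=0); bubbles=3
Tick 8: [PARSE:-, VALIDATE:-, TRANSFORM:-, EMIT:-] out:P3(v=0); bubbles=4
Total bubble-slots: 20

Answer: 20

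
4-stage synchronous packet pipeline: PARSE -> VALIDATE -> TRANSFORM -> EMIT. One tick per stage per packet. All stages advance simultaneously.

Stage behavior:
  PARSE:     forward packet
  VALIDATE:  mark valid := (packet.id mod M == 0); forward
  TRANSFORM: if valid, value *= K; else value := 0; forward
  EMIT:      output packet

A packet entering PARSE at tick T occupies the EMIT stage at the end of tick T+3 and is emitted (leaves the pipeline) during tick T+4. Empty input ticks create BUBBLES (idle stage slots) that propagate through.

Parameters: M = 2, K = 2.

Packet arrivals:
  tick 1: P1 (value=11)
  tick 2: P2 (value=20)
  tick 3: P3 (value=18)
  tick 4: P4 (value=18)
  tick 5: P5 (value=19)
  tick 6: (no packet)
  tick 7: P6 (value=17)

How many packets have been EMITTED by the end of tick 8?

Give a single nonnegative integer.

Answer: 4

Derivation:
Tick 1: [PARSE:P1(v=11,ok=F), VALIDATE:-, TRANSFORM:-, EMIT:-] out:-; in:P1
Tick 2: [PARSE:P2(v=20,ok=F), VALIDATE:P1(v=11,ok=F), TRANSFORM:-, EMIT:-] out:-; in:P2
Tick 3: [PARSE:P3(v=18,ok=F), VALIDATE:P2(v=20,ok=T), TRANSFORM:P1(v=0,ok=F), EMIT:-] out:-; in:P3
Tick 4: [PARSE:P4(v=18,ok=F), VALIDATE:P3(v=18,ok=F), TRANSFORM:P2(v=40,ok=T), EMIT:P1(v=0,ok=F)] out:-; in:P4
Tick 5: [PARSE:P5(v=19,ok=F), VALIDATE:P4(v=18,ok=T), TRANSFORM:P3(v=0,ok=F), EMIT:P2(v=40,ok=T)] out:P1(v=0); in:P5
Tick 6: [PARSE:-, VALIDATE:P5(v=19,ok=F), TRANSFORM:P4(v=36,ok=T), EMIT:P3(v=0,ok=F)] out:P2(v=40); in:-
Tick 7: [PARSE:P6(v=17,ok=F), VALIDATE:-, TRANSFORM:P5(v=0,ok=F), EMIT:P4(v=36,ok=T)] out:P3(v=0); in:P6
Tick 8: [PARSE:-, VALIDATE:P6(v=17,ok=T), TRANSFORM:-, EMIT:P5(v=0,ok=F)] out:P4(v=36); in:-
Emitted by tick 8: ['P1', 'P2', 'P3', 'P4']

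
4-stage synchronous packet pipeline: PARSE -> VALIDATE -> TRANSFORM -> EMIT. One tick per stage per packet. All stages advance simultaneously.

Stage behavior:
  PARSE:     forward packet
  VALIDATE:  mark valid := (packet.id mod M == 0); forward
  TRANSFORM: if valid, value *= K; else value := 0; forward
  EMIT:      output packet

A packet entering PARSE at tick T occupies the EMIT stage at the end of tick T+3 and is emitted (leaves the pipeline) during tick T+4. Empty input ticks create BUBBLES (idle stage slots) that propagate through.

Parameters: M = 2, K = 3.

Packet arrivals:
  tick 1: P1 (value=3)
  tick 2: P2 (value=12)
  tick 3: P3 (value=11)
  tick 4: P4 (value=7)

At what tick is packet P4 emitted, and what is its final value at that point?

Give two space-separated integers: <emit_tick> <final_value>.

Answer: 8 21

Derivation:
Tick 1: [PARSE:P1(v=3,ok=F), VALIDATE:-, TRANSFORM:-, EMIT:-] out:-; in:P1
Tick 2: [PARSE:P2(v=12,ok=F), VALIDATE:P1(v=3,ok=F), TRANSFORM:-, EMIT:-] out:-; in:P2
Tick 3: [PARSE:P3(v=11,ok=F), VALIDATE:P2(v=12,ok=T), TRANSFORM:P1(v=0,ok=F), EMIT:-] out:-; in:P3
Tick 4: [PARSE:P4(v=7,ok=F), VALIDATE:P3(v=11,ok=F), TRANSFORM:P2(v=36,ok=T), EMIT:P1(v=0,ok=F)] out:-; in:P4
Tick 5: [PARSE:-, VALIDATE:P4(v=7,ok=T), TRANSFORM:P3(v=0,ok=F), EMIT:P2(v=36,ok=T)] out:P1(v=0); in:-
Tick 6: [PARSE:-, VALIDATE:-, TRANSFORM:P4(v=21,ok=T), EMIT:P3(v=0,ok=F)] out:P2(v=36); in:-
Tick 7: [PARSE:-, VALIDATE:-, TRANSFORM:-, EMIT:P4(v=21,ok=T)] out:P3(v=0); in:-
Tick 8: [PARSE:-, VALIDATE:-, TRANSFORM:-, EMIT:-] out:P4(v=21); in:-
P4: arrives tick 4, valid=True (id=4, id%2=0), emit tick 8, final value 21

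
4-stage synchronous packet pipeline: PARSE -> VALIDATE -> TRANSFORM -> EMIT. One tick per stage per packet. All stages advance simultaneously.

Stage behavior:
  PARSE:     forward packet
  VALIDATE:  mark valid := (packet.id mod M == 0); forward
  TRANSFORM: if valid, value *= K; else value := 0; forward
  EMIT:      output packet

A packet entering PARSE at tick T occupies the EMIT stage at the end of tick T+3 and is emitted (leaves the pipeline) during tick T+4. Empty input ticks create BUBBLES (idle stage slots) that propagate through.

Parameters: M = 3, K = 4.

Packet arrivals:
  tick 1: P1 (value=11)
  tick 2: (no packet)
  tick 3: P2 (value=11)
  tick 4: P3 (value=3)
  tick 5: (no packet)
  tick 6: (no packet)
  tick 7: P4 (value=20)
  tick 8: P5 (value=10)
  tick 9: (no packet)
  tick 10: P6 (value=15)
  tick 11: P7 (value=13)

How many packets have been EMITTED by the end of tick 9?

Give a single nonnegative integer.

Answer: 3

Derivation:
Tick 1: [PARSE:P1(v=11,ok=F), VALIDATE:-, TRANSFORM:-, EMIT:-] out:-; in:P1
Tick 2: [PARSE:-, VALIDATE:P1(v=11,ok=F), TRANSFORM:-, EMIT:-] out:-; in:-
Tick 3: [PARSE:P2(v=11,ok=F), VALIDATE:-, TRANSFORM:P1(v=0,ok=F), EMIT:-] out:-; in:P2
Tick 4: [PARSE:P3(v=3,ok=F), VALIDATE:P2(v=11,ok=F), TRANSFORM:-, EMIT:P1(v=0,ok=F)] out:-; in:P3
Tick 5: [PARSE:-, VALIDATE:P3(v=3,ok=T), TRANSFORM:P2(v=0,ok=F), EMIT:-] out:P1(v=0); in:-
Tick 6: [PARSE:-, VALIDATE:-, TRANSFORM:P3(v=12,ok=T), EMIT:P2(v=0,ok=F)] out:-; in:-
Tick 7: [PARSE:P4(v=20,ok=F), VALIDATE:-, TRANSFORM:-, EMIT:P3(v=12,ok=T)] out:P2(v=0); in:P4
Tick 8: [PARSE:P5(v=10,ok=F), VALIDATE:P4(v=20,ok=F), TRANSFORM:-, EMIT:-] out:P3(v=12); in:P5
Tick 9: [PARSE:-, VALIDATE:P5(v=10,ok=F), TRANSFORM:P4(v=0,ok=F), EMIT:-] out:-; in:-
Emitted by tick 9: ['P1', 'P2', 'P3']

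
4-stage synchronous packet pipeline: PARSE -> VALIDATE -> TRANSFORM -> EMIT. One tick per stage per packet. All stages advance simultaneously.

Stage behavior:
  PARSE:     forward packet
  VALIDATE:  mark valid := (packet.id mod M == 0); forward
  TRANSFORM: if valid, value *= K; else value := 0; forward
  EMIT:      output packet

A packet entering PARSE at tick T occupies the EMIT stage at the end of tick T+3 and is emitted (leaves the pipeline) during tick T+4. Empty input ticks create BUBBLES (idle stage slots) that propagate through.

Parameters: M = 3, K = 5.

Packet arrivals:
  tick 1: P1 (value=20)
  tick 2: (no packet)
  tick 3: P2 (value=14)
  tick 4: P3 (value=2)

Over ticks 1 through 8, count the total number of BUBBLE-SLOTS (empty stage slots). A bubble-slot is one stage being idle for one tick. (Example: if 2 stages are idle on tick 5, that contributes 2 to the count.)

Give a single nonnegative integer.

Answer: 20

Derivation:
Tick 1: [PARSE:P1(v=20,ok=F), VALIDATE:-, TRANSFORM:-, EMIT:-] out:-; bubbles=3
Tick 2: [PARSE:-, VALIDATE:P1(v=20,ok=F), TRANSFORM:-, EMIT:-] out:-; bubbles=3
Tick 3: [PARSE:P2(v=14,ok=F), VALIDATE:-, TRANSFORM:P1(v=0,ok=F), EMIT:-] out:-; bubbles=2
Tick 4: [PARSE:P3(v=2,ok=F), VALIDATE:P2(v=14,ok=F), TRANSFORM:-, EMIT:P1(v=0,ok=F)] out:-; bubbles=1
Tick 5: [PARSE:-, VALIDATE:P3(v=2,ok=T), TRANSFORM:P2(v=0,ok=F), EMIT:-] out:P1(v=0); bubbles=2
Tick 6: [PARSE:-, VALIDATE:-, TRANSFORM:P3(v=10,ok=T), EMIT:P2(v=0,ok=F)] out:-; bubbles=2
Tick 7: [PARSE:-, VALIDATE:-, TRANSFORM:-, EMIT:P3(v=10,ok=T)] out:P2(v=0); bubbles=3
Tick 8: [PARSE:-, VALIDATE:-, TRANSFORM:-, EMIT:-] out:P3(v=10); bubbles=4
Total bubble-slots: 20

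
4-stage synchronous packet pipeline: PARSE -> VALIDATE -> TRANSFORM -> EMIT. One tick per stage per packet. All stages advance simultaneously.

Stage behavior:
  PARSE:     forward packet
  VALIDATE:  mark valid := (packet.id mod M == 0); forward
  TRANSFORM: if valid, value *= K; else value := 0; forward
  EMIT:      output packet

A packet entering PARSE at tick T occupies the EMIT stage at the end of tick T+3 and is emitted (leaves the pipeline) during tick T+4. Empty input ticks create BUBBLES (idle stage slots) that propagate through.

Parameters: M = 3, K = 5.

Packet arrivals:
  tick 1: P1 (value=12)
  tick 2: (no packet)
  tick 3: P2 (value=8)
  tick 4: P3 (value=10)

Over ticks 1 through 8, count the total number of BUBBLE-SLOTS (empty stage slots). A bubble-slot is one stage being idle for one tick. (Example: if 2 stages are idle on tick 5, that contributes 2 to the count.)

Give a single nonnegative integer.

Tick 1: [PARSE:P1(v=12,ok=F), VALIDATE:-, TRANSFORM:-, EMIT:-] out:-; bubbles=3
Tick 2: [PARSE:-, VALIDATE:P1(v=12,ok=F), TRANSFORM:-, EMIT:-] out:-; bubbles=3
Tick 3: [PARSE:P2(v=8,ok=F), VALIDATE:-, TRANSFORM:P1(v=0,ok=F), EMIT:-] out:-; bubbles=2
Tick 4: [PARSE:P3(v=10,ok=F), VALIDATE:P2(v=8,ok=F), TRANSFORM:-, EMIT:P1(v=0,ok=F)] out:-; bubbles=1
Tick 5: [PARSE:-, VALIDATE:P3(v=10,ok=T), TRANSFORM:P2(v=0,ok=F), EMIT:-] out:P1(v=0); bubbles=2
Tick 6: [PARSE:-, VALIDATE:-, TRANSFORM:P3(v=50,ok=T), EMIT:P2(v=0,ok=F)] out:-; bubbles=2
Tick 7: [PARSE:-, VALIDATE:-, TRANSFORM:-, EMIT:P3(v=50,ok=T)] out:P2(v=0); bubbles=3
Tick 8: [PARSE:-, VALIDATE:-, TRANSFORM:-, EMIT:-] out:P3(v=50); bubbles=4
Total bubble-slots: 20

Answer: 20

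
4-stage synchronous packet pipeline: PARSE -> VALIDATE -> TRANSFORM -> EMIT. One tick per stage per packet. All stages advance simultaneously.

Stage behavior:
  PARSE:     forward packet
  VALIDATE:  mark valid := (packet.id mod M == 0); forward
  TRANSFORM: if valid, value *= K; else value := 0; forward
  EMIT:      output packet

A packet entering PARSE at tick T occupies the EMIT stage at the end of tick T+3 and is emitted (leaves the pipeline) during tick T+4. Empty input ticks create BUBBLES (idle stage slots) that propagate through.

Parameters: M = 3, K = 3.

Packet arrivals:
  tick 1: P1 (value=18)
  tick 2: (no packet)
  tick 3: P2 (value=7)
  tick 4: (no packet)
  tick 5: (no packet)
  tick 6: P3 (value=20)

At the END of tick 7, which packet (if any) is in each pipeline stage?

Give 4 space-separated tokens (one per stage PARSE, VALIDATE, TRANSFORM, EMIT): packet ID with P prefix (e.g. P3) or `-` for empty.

Tick 1: [PARSE:P1(v=18,ok=F), VALIDATE:-, TRANSFORM:-, EMIT:-] out:-; in:P1
Tick 2: [PARSE:-, VALIDATE:P1(v=18,ok=F), TRANSFORM:-, EMIT:-] out:-; in:-
Tick 3: [PARSE:P2(v=7,ok=F), VALIDATE:-, TRANSFORM:P1(v=0,ok=F), EMIT:-] out:-; in:P2
Tick 4: [PARSE:-, VALIDATE:P2(v=7,ok=F), TRANSFORM:-, EMIT:P1(v=0,ok=F)] out:-; in:-
Tick 5: [PARSE:-, VALIDATE:-, TRANSFORM:P2(v=0,ok=F), EMIT:-] out:P1(v=0); in:-
Tick 6: [PARSE:P3(v=20,ok=F), VALIDATE:-, TRANSFORM:-, EMIT:P2(v=0,ok=F)] out:-; in:P3
Tick 7: [PARSE:-, VALIDATE:P3(v=20,ok=T), TRANSFORM:-, EMIT:-] out:P2(v=0); in:-
At end of tick 7: ['-', 'P3', '-', '-']

Answer: - P3 - -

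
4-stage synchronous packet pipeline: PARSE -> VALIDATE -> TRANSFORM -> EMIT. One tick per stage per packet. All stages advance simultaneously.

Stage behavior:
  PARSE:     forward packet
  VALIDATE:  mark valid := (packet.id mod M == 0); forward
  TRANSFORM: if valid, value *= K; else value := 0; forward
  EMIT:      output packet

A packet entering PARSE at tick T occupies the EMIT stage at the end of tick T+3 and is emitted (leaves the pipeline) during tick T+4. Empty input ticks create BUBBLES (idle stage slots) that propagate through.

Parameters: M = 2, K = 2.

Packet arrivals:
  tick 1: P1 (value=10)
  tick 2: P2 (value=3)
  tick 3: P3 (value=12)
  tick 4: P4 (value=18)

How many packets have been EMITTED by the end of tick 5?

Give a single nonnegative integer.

Tick 1: [PARSE:P1(v=10,ok=F), VALIDATE:-, TRANSFORM:-, EMIT:-] out:-; in:P1
Tick 2: [PARSE:P2(v=3,ok=F), VALIDATE:P1(v=10,ok=F), TRANSFORM:-, EMIT:-] out:-; in:P2
Tick 3: [PARSE:P3(v=12,ok=F), VALIDATE:P2(v=3,ok=T), TRANSFORM:P1(v=0,ok=F), EMIT:-] out:-; in:P3
Tick 4: [PARSE:P4(v=18,ok=F), VALIDATE:P3(v=12,ok=F), TRANSFORM:P2(v=6,ok=T), EMIT:P1(v=0,ok=F)] out:-; in:P4
Tick 5: [PARSE:-, VALIDATE:P4(v=18,ok=T), TRANSFORM:P3(v=0,ok=F), EMIT:P2(v=6,ok=T)] out:P1(v=0); in:-
Emitted by tick 5: ['P1']

Answer: 1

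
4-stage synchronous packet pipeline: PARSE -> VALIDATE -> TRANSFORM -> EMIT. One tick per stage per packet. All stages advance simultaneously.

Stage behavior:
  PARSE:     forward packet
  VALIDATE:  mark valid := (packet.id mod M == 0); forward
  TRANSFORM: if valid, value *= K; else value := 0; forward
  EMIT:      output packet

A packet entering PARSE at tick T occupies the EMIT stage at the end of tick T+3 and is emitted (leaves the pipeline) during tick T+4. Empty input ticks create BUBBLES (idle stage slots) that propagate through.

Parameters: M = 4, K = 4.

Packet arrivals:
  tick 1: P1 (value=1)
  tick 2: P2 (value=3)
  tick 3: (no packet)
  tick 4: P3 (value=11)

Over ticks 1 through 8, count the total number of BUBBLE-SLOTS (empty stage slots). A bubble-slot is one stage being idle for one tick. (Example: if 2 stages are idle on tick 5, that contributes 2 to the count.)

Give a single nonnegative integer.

Answer: 20

Derivation:
Tick 1: [PARSE:P1(v=1,ok=F), VALIDATE:-, TRANSFORM:-, EMIT:-] out:-; bubbles=3
Tick 2: [PARSE:P2(v=3,ok=F), VALIDATE:P1(v=1,ok=F), TRANSFORM:-, EMIT:-] out:-; bubbles=2
Tick 3: [PARSE:-, VALIDATE:P2(v=3,ok=F), TRANSFORM:P1(v=0,ok=F), EMIT:-] out:-; bubbles=2
Tick 4: [PARSE:P3(v=11,ok=F), VALIDATE:-, TRANSFORM:P2(v=0,ok=F), EMIT:P1(v=0,ok=F)] out:-; bubbles=1
Tick 5: [PARSE:-, VALIDATE:P3(v=11,ok=F), TRANSFORM:-, EMIT:P2(v=0,ok=F)] out:P1(v=0); bubbles=2
Tick 6: [PARSE:-, VALIDATE:-, TRANSFORM:P3(v=0,ok=F), EMIT:-] out:P2(v=0); bubbles=3
Tick 7: [PARSE:-, VALIDATE:-, TRANSFORM:-, EMIT:P3(v=0,ok=F)] out:-; bubbles=3
Tick 8: [PARSE:-, VALIDATE:-, TRANSFORM:-, EMIT:-] out:P3(v=0); bubbles=4
Total bubble-slots: 20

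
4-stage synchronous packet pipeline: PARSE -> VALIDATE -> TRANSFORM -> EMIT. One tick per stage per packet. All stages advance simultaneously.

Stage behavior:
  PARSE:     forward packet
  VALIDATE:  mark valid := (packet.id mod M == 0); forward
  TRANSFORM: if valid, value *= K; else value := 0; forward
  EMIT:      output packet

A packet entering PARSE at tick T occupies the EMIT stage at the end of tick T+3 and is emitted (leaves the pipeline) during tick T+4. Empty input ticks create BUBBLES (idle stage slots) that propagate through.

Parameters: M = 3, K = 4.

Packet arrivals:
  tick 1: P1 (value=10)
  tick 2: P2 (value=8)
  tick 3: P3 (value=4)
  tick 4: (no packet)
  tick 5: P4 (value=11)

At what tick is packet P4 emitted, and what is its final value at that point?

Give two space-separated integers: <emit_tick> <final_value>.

Answer: 9 0

Derivation:
Tick 1: [PARSE:P1(v=10,ok=F), VALIDATE:-, TRANSFORM:-, EMIT:-] out:-; in:P1
Tick 2: [PARSE:P2(v=8,ok=F), VALIDATE:P1(v=10,ok=F), TRANSFORM:-, EMIT:-] out:-; in:P2
Tick 3: [PARSE:P3(v=4,ok=F), VALIDATE:P2(v=8,ok=F), TRANSFORM:P1(v=0,ok=F), EMIT:-] out:-; in:P3
Tick 4: [PARSE:-, VALIDATE:P3(v=4,ok=T), TRANSFORM:P2(v=0,ok=F), EMIT:P1(v=0,ok=F)] out:-; in:-
Tick 5: [PARSE:P4(v=11,ok=F), VALIDATE:-, TRANSFORM:P3(v=16,ok=T), EMIT:P2(v=0,ok=F)] out:P1(v=0); in:P4
Tick 6: [PARSE:-, VALIDATE:P4(v=11,ok=F), TRANSFORM:-, EMIT:P3(v=16,ok=T)] out:P2(v=0); in:-
Tick 7: [PARSE:-, VALIDATE:-, TRANSFORM:P4(v=0,ok=F), EMIT:-] out:P3(v=16); in:-
Tick 8: [PARSE:-, VALIDATE:-, TRANSFORM:-, EMIT:P4(v=0,ok=F)] out:-; in:-
Tick 9: [PARSE:-, VALIDATE:-, TRANSFORM:-, EMIT:-] out:P4(v=0); in:-
P4: arrives tick 5, valid=False (id=4, id%3=1), emit tick 9, final value 0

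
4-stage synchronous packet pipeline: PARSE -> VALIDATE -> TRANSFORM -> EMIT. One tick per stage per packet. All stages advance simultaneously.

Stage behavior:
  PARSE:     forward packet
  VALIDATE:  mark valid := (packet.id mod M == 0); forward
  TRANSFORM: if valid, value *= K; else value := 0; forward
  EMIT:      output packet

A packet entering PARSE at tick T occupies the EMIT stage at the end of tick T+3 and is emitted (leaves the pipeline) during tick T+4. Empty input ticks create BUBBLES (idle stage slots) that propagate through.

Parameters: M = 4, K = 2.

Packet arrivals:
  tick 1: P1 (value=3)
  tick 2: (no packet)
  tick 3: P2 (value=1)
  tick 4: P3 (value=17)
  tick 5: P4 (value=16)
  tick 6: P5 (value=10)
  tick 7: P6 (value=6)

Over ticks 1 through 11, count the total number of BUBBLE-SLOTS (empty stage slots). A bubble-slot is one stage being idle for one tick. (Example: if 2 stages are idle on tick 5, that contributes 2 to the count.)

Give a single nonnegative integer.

Tick 1: [PARSE:P1(v=3,ok=F), VALIDATE:-, TRANSFORM:-, EMIT:-] out:-; bubbles=3
Tick 2: [PARSE:-, VALIDATE:P1(v=3,ok=F), TRANSFORM:-, EMIT:-] out:-; bubbles=3
Tick 3: [PARSE:P2(v=1,ok=F), VALIDATE:-, TRANSFORM:P1(v=0,ok=F), EMIT:-] out:-; bubbles=2
Tick 4: [PARSE:P3(v=17,ok=F), VALIDATE:P2(v=1,ok=F), TRANSFORM:-, EMIT:P1(v=0,ok=F)] out:-; bubbles=1
Tick 5: [PARSE:P4(v=16,ok=F), VALIDATE:P3(v=17,ok=F), TRANSFORM:P2(v=0,ok=F), EMIT:-] out:P1(v=0); bubbles=1
Tick 6: [PARSE:P5(v=10,ok=F), VALIDATE:P4(v=16,ok=T), TRANSFORM:P3(v=0,ok=F), EMIT:P2(v=0,ok=F)] out:-; bubbles=0
Tick 7: [PARSE:P6(v=6,ok=F), VALIDATE:P5(v=10,ok=F), TRANSFORM:P4(v=32,ok=T), EMIT:P3(v=0,ok=F)] out:P2(v=0); bubbles=0
Tick 8: [PARSE:-, VALIDATE:P6(v=6,ok=F), TRANSFORM:P5(v=0,ok=F), EMIT:P4(v=32,ok=T)] out:P3(v=0); bubbles=1
Tick 9: [PARSE:-, VALIDATE:-, TRANSFORM:P6(v=0,ok=F), EMIT:P5(v=0,ok=F)] out:P4(v=32); bubbles=2
Tick 10: [PARSE:-, VALIDATE:-, TRANSFORM:-, EMIT:P6(v=0,ok=F)] out:P5(v=0); bubbles=3
Tick 11: [PARSE:-, VALIDATE:-, TRANSFORM:-, EMIT:-] out:P6(v=0); bubbles=4
Total bubble-slots: 20

Answer: 20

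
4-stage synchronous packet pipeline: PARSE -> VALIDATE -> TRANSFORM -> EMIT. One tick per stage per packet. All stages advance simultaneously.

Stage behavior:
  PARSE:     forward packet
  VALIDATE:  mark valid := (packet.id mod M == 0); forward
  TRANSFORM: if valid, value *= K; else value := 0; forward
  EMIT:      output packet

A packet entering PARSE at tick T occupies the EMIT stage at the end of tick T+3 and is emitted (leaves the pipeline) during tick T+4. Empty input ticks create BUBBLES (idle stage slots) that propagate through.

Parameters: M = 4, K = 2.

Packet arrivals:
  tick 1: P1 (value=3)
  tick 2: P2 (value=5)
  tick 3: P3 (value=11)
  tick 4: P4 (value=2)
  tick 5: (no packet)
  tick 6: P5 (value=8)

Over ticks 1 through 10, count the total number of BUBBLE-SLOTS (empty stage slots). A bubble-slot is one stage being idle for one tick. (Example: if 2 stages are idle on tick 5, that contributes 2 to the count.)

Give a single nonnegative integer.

Tick 1: [PARSE:P1(v=3,ok=F), VALIDATE:-, TRANSFORM:-, EMIT:-] out:-; bubbles=3
Tick 2: [PARSE:P2(v=5,ok=F), VALIDATE:P1(v=3,ok=F), TRANSFORM:-, EMIT:-] out:-; bubbles=2
Tick 3: [PARSE:P3(v=11,ok=F), VALIDATE:P2(v=5,ok=F), TRANSFORM:P1(v=0,ok=F), EMIT:-] out:-; bubbles=1
Tick 4: [PARSE:P4(v=2,ok=F), VALIDATE:P3(v=11,ok=F), TRANSFORM:P2(v=0,ok=F), EMIT:P1(v=0,ok=F)] out:-; bubbles=0
Tick 5: [PARSE:-, VALIDATE:P4(v=2,ok=T), TRANSFORM:P3(v=0,ok=F), EMIT:P2(v=0,ok=F)] out:P1(v=0); bubbles=1
Tick 6: [PARSE:P5(v=8,ok=F), VALIDATE:-, TRANSFORM:P4(v=4,ok=T), EMIT:P3(v=0,ok=F)] out:P2(v=0); bubbles=1
Tick 7: [PARSE:-, VALIDATE:P5(v=8,ok=F), TRANSFORM:-, EMIT:P4(v=4,ok=T)] out:P3(v=0); bubbles=2
Tick 8: [PARSE:-, VALIDATE:-, TRANSFORM:P5(v=0,ok=F), EMIT:-] out:P4(v=4); bubbles=3
Tick 9: [PARSE:-, VALIDATE:-, TRANSFORM:-, EMIT:P5(v=0,ok=F)] out:-; bubbles=3
Tick 10: [PARSE:-, VALIDATE:-, TRANSFORM:-, EMIT:-] out:P5(v=0); bubbles=4
Total bubble-slots: 20

Answer: 20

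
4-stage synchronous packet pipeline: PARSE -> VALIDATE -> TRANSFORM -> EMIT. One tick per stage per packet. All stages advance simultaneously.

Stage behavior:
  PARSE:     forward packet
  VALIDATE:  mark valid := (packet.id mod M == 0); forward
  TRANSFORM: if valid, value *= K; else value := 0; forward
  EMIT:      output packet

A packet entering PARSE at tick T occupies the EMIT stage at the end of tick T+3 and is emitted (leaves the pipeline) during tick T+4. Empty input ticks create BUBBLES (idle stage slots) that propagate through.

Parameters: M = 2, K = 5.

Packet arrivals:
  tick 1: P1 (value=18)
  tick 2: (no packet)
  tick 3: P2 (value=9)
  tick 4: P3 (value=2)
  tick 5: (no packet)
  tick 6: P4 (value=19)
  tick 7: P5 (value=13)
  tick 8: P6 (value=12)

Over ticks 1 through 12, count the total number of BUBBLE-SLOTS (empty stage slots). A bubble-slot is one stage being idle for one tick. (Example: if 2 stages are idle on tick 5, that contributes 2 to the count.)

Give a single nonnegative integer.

Answer: 24

Derivation:
Tick 1: [PARSE:P1(v=18,ok=F), VALIDATE:-, TRANSFORM:-, EMIT:-] out:-; bubbles=3
Tick 2: [PARSE:-, VALIDATE:P1(v=18,ok=F), TRANSFORM:-, EMIT:-] out:-; bubbles=3
Tick 3: [PARSE:P2(v=9,ok=F), VALIDATE:-, TRANSFORM:P1(v=0,ok=F), EMIT:-] out:-; bubbles=2
Tick 4: [PARSE:P3(v=2,ok=F), VALIDATE:P2(v=9,ok=T), TRANSFORM:-, EMIT:P1(v=0,ok=F)] out:-; bubbles=1
Tick 5: [PARSE:-, VALIDATE:P3(v=2,ok=F), TRANSFORM:P2(v=45,ok=T), EMIT:-] out:P1(v=0); bubbles=2
Tick 6: [PARSE:P4(v=19,ok=F), VALIDATE:-, TRANSFORM:P3(v=0,ok=F), EMIT:P2(v=45,ok=T)] out:-; bubbles=1
Tick 7: [PARSE:P5(v=13,ok=F), VALIDATE:P4(v=19,ok=T), TRANSFORM:-, EMIT:P3(v=0,ok=F)] out:P2(v=45); bubbles=1
Tick 8: [PARSE:P6(v=12,ok=F), VALIDATE:P5(v=13,ok=F), TRANSFORM:P4(v=95,ok=T), EMIT:-] out:P3(v=0); bubbles=1
Tick 9: [PARSE:-, VALIDATE:P6(v=12,ok=T), TRANSFORM:P5(v=0,ok=F), EMIT:P4(v=95,ok=T)] out:-; bubbles=1
Tick 10: [PARSE:-, VALIDATE:-, TRANSFORM:P6(v=60,ok=T), EMIT:P5(v=0,ok=F)] out:P4(v=95); bubbles=2
Tick 11: [PARSE:-, VALIDATE:-, TRANSFORM:-, EMIT:P6(v=60,ok=T)] out:P5(v=0); bubbles=3
Tick 12: [PARSE:-, VALIDATE:-, TRANSFORM:-, EMIT:-] out:P6(v=60); bubbles=4
Total bubble-slots: 24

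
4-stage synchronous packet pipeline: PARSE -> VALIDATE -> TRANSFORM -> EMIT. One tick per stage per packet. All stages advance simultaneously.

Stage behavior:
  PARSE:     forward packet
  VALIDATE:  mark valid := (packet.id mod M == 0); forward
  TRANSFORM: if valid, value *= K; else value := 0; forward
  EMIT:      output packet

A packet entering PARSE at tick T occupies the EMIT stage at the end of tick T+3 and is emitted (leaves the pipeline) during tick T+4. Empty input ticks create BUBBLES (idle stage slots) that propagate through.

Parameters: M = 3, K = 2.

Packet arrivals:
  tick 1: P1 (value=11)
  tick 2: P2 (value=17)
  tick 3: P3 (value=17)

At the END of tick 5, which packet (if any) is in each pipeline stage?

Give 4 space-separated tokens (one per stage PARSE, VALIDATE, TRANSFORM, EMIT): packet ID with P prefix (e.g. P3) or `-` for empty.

Answer: - - P3 P2

Derivation:
Tick 1: [PARSE:P1(v=11,ok=F), VALIDATE:-, TRANSFORM:-, EMIT:-] out:-; in:P1
Tick 2: [PARSE:P2(v=17,ok=F), VALIDATE:P1(v=11,ok=F), TRANSFORM:-, EMIT:-] out:-; in:P2
Tick 3: [PARSE:P3(v=17,ok=F), VALIDATE:P2(v=17,ok=F), TRANSFORM:P1(v=0,ok=F), EMIT:-] out:-; in:P3
Tick 4: [PARSE:-, VALIDATE:P3(v=17,ok=T), TRANSFORM:P2(v=0,ok=F), EMIT:P1(v=0,ok=F)] out:-; in:-
Tick 5: [PARSE:-, VALIDATE:-, TRANSFORM:P3(v=34,ok=T), EMIT:P2(v=0,ok=F)] out:P1(v=0); in:-
At end of tick 5: ['-', '-', 'P3', 'P2']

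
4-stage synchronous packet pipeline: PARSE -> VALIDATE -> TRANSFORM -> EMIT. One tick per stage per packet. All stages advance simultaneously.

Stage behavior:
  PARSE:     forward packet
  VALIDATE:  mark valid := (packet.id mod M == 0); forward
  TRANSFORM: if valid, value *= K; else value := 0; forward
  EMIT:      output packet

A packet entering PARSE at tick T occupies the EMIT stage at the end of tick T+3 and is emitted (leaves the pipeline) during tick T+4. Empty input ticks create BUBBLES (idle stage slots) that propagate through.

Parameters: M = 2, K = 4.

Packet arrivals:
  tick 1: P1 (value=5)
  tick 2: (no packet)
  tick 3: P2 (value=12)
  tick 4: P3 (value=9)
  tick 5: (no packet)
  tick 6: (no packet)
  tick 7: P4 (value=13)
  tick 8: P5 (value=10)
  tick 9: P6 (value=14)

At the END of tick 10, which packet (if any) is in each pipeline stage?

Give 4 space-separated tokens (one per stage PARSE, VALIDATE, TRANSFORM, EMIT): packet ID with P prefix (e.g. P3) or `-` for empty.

Tick 1: [PARSE:P1(v=5,ok=F), VALIDATE:-, TRANSFORM:-, EMIT:-] out:-; in:P1
Tick 2: [PARSE:-, VALIDATE:P1(v=5,ok=F), TRANSFORM:-, EMIT:-] out:-; in:-
Tick 3: [PARSE:P2(v=12,ok=F), VALIDATE:-, TRANSFORM:P1(v=0,ok=F), EMIT:-] out:-; in:P2
Tick 4: [PARSE:P3(v=9,ok=F), VALIDATE:P2(v=12,ok=T), TRANSFORM:-, EMIT:P1(v=0,ok=F)] out:-; in:P3
Tick 5: [PARSE:-, VALIDATE:P3(v=9,ok=F), TRANSFORM:P2(v=48,ok=T), EMIT:-] out:P1(v=0); in:-
Tick 6: [PARSE:-, VALIDATE:-, TRANSFORM:P3(v=0,ok=F), EMIT:P2(v=48,ok=T)] out:-; in:-
Tick 7: [PARSE:P4(v=13,ok=F), VALIDATE:-, TRANSFORM:-, EMIT:P3(v=0,ok=F)] out:P2(v=48); in:P4
Tick 8: [PARSE:P5(v=10,ok=F), VALIDATE:P4(v=13,ok=T), TRANSFORM:-, EMIT:-] out:P3(v=0); in:P5
Tick 9: [PARSE:P6(v=14,ok=F), VALIDATE:P5(v=10,ok=F), TRANSFORM:P4(v=52,ok=T), EMIT:-] out:-; in:P6
Tick 10: [PARSE:-, VALIDATE:P6(v=14,ok=T), TRANSFORM:P5(v=0,ok=F), EMIT:P4(v=52,ok=T)] out:-; in:-
At end of tick 10: ['-', 'P6', 'P5', 'P4']

Answer: - P6 P5 P4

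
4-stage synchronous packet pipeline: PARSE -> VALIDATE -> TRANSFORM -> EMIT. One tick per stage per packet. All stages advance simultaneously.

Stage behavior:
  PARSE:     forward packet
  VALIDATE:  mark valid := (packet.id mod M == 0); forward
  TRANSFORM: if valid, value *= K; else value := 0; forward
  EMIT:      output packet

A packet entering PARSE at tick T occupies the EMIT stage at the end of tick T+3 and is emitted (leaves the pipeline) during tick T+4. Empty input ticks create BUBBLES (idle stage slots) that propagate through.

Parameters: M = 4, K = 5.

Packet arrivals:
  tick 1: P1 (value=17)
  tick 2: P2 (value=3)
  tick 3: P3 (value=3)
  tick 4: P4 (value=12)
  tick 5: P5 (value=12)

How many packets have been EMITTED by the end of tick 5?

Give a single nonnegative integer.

Tick 1: [PARSE:P1(v=17,ok=F), VALIDATE:-, TRANSFORM:-, EMIT:-] out:-; in:P1
Tick 2: [PARSE:P2(v=3,ok=F), VALIDATE:P1(v=17,ok=F), TRANSFORM:-, EMIT:-] out:-; in:P2
Tick 3: [PARSE:P3(v=3,ok=F), VALIDATE:P2(v=3,ok=F), TRANSFORM:P1(v=0,ok=F), EMIT:-] out:-; in:P3
Tick 4: [PARSE:P4(v=12,ok=F), VALIDATE:P3(v=3,ok=F), TRANSFORM:P2(v=0,ok=F), EMIT:P1(v=0,ok=F)] out:-; in:P4
Tick 5: [PARSE:P5(v=12,ok=F), VALIDATE:P4(v=12,ok=T), TRANSFORM:P3(v=0,ok=F), EMIT:P2(v=0,ok=F)] out:P1(v=0); in:P5
Emitted by tick 5: ['P1']

Answer: 1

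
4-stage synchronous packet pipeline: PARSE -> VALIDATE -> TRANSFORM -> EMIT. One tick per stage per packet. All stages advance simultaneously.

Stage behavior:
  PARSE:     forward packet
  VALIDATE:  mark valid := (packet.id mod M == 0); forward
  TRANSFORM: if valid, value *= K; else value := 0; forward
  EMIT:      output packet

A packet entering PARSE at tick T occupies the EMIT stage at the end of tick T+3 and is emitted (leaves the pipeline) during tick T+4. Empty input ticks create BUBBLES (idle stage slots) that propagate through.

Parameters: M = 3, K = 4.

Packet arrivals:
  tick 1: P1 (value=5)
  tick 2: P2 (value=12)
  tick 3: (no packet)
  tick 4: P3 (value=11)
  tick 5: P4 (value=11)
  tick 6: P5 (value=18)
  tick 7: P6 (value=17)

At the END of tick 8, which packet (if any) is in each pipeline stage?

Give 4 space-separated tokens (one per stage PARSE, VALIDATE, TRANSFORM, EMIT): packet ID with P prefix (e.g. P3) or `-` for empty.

Answer: - P6 P5 P4

Derivation:
Tick 1: [PARSE:P1(v=5,ok=F), VALIDATE:-, TRANSFORM:-, EMIT:-] out:-; in:P1
Tick 2: [PARSE:P2(v=12,ok=F), VALIDATE:P1(v=5,ok=F), TRANSFORM:-, EMIT:-] out:-; in:P2
Tick 3: [PARSE:-, VALIDATE:P2(v=12,ok=F), TRANSFORM:P1(v=0,ok=F), EMIT:-] out:-; in:-
Tick 4: [PARSE:P3(v=11,ok=F), VALIDATE:-, TRANSFORM:P2(v=0,ok=F), EMIT:P1(v=0,ok=F)] out:-; in:P3
Tick 5: [PARSE:P4(v=11,ok=F), VALIDATE:P3(v=11,ok=T), TRANSFORM:-, EMIT:P2(v=0,ok=F)] out:P1(v=0); in:P4
Tick 6: [PARSE:P5(v=18,ok=F), VALIDATE:P4(v=11,ok=F), TRANSFORM:P3(v=44,ok=T), EMIT:-] out:P2(v=0); in:P5
Tick 7: [PARSE:P6(v=17,ok=F), VALIDATE:P5(v=18,ok=F), TRANSFORM:P4(v=0,ok=F), EMIT:P3(v=44,ok=T)] out:-; in:P6
Tick 8: [PARSE:-, VALIDATE:P6(v=17,ok=T), TRANSFORM:P5(v=0,ok=F), EMIT:P4(v=0,ok=F)] out:P3(v=44); in:-
At end of tick 8: ['-', 'P6', 'P5', 'P4']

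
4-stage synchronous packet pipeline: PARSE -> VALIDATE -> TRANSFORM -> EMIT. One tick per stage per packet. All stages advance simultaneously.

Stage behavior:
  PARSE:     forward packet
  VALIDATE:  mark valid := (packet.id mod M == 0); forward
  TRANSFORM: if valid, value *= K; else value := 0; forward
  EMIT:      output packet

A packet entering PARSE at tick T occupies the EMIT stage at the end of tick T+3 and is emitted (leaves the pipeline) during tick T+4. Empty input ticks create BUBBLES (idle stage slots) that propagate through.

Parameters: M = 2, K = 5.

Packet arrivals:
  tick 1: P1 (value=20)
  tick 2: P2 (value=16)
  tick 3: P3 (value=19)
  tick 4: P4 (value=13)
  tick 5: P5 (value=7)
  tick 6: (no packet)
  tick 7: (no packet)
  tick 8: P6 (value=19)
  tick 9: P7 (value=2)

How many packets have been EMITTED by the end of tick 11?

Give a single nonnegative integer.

Answer: 5

Derivation:
Tick 1: [PARSE:P1(v=20,ok=F), VALIDATE:-, TRANSFORM:-, EMIT:-] out:-; in:P1
Tick 2: [PARSE:P2(v=16,ok=F), VALIDATE:P1(v=20,ok=F), TRANSFORM:-, EMIT:-] out:-; in:P2
Tick 3: [PARSE:P3(v=19,ok=F), VALIDATE:P2(v=16,ok=T), TRANSFORM:P1(v=0,ok=F), EMIT:-] out:-; in:P3
Tick 4: [PARSE:P4(v=13,ok=F), VALIDATE:P3(v=19,ok=F), TRANSFORM:P2(v=80,ok=T), EMIT:P1(v=0,ok=F)] out:-; in:P4
Tick 5: [PARSE:P5(v=7,ok=F), VALIDATE:P4(v=13,ok=T), TRANSFORM:P3(v=0,ok=F), EMIT:P2(v=80,ok=T)] out:P1(v=0); in:P5
Tick 6: [PARSE:-, VALIDATE:P5(v=7,ok=F), TRANSFORM:P4(v=65,ok=T), EMIT:P3(v=0,ok=F)] out:P2(v=80); in:-
Tick 7: [PARSE:-, VALIDATE:-, TRANSFORM:P5(v=0,ok=F), EMIT:P4(v=65,ok=T)] out:P3(v=0); in:-
Tick 8: [PARSE:P6(v=19,ok=F), VALIDATE:-, TRANSFORM:-, EMIT:P5(v=0,ok=F)] out:P4(v=65); in:P6
Tick 9: [PARSE:P7(v=2,ok=F), VALIDATE:P6(v=19,ok=T), TRANSFORM:-, EMIT:-] out:P5(v=0); in:P7
Tick 10: [PARSE:-, VALIDATE:P7(v=2,ok=F), TRANSFORM:P6(v=95,ok=T), EMIT:-] out:-; in:-
Tick 11: [PARSE:-, VALIDATE:-, TRANSFORM:P7(v=0,ok=F), EMIT:P6(v=95,ok=T)] out:-; in:-
Emitted by tick 11: ['P1', 'P2', 'P3', 'P4', 'P5']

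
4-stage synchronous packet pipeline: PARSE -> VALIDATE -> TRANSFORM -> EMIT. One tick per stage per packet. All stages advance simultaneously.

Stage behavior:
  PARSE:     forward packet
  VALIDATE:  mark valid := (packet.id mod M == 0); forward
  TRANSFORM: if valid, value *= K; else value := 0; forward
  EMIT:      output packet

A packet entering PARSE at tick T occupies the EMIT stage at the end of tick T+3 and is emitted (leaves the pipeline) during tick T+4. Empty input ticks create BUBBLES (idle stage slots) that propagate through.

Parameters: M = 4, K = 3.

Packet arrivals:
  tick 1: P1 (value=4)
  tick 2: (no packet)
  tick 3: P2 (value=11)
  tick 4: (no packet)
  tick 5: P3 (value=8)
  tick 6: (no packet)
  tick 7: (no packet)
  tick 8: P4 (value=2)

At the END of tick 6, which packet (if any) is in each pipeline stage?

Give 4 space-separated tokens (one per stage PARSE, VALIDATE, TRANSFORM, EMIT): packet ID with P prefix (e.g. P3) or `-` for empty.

Answer: - P3 - P2

Derivation:
Tick 1: [PARSE:P1(v=4,ok=F), VALIDATE:-, TRANSFORM:-, EMIT:-] out:-; in:P1
Tick 2: [PARSE:-, VALIDATE:P1(v=4,ok=F), TRANSFORM:-, EMIT:-] out:-; in:-
Tick 3: [PARSE:P2(v=11,ok=F), VALIDATE:-, TRANSFORM:P1(v=0,ok=F), EMIT:-] out:-; in:P2
Tick 4: [PARSE:-, VALIDATE:P2(v=11,ok=F), TRANSFORM:-, EMIT:P1(v=0,ok=F)] out:-; in:-
Tick 5: [PARSE:P3(v=8,ok=F), VALIDATE:-, TRANSFORM:P2(v=0,ok=F), EMIT:-] out:P1(v=0); in:P3
Tick 6: [PARSE:-, VALIDATE:P3(v=8,ok=F), TRANSFORM:-, EMIT:P2(v=0,ok=F)] out:-; in:-
At end of tick 6: ['-', 'P3', '-', 'P2']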